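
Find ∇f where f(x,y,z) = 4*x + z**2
(4, 0, 2*z)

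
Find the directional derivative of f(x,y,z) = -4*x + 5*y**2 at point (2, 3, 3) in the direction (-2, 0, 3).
8*sqrt(13)/13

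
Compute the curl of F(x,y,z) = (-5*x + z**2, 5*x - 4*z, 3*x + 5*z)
(4, 2*z - 3, 5)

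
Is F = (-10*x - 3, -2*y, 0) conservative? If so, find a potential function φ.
Yes, F is conservative. φ = -5*x**2 - 3*x - y**2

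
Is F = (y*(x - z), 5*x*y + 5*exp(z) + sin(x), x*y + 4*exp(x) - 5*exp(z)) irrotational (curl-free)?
No, ∇×F = (x - 5*exp(z), -2*y - 4*exp(x), -x + 5*y + z + cos(x))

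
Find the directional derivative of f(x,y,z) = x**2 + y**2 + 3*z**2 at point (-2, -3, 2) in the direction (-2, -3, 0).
2*sqrt(13)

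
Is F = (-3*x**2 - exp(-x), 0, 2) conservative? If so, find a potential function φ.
Yes, F is conservative. φ = -x**3 + 2*z + exp(-x)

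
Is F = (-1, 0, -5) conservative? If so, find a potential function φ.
Yes, F is conservative. φ = -x - 5*z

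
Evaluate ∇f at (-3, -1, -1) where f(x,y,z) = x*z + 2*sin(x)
(2*cos(3) - 1, 0, -3)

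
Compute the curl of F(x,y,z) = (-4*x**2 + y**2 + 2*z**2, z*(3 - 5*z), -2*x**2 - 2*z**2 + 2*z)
(10*z - 3, 4*x + 4*z, -2*y)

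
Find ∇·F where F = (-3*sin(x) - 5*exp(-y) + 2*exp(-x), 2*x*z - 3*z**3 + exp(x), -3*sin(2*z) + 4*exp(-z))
-3*cos(x) - 6*cos(2*z) - 4*exp(-z) - 2*exp(-x)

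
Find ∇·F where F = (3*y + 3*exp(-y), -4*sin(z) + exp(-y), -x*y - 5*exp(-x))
-exp(-y)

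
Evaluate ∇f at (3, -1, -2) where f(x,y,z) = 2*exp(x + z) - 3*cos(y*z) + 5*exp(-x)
((-5 + 2*exp(4))*exp(-3), -6*sin(2), -3*sin(2) + 2*E)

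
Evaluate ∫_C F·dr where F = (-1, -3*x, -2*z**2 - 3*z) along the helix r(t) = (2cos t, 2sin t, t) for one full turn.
2*pi*(-8*pi**2 - 9*pi - 18)/3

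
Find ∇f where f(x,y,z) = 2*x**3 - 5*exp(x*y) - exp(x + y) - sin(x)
(6*x**2 - 5*y*exp(x*y) - exp(x + y) - cos(x), -5*x*exp(x*y) - exp(x + y), 0)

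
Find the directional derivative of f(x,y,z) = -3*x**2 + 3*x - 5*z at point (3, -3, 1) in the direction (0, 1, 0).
0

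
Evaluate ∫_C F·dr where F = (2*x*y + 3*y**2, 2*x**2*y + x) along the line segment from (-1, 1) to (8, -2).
96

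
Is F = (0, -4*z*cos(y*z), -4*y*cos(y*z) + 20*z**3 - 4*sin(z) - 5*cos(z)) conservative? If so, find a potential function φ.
Yes, F is conservative. φ = 5*z**4 - 5*sin(z) - 4*sin(y*z) + 4*cos(z)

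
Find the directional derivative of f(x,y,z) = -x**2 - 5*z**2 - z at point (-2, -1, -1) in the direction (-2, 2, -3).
-35*sqrt(17)/17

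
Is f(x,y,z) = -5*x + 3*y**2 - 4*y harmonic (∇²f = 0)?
No, ∇²f = 6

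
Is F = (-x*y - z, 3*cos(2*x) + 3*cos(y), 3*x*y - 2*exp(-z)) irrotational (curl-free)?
No, ∇×F = (3*x, -3*y - 1, x - 6*sin(2*x))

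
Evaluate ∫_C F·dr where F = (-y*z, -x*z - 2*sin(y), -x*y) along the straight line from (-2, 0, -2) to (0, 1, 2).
-2 + 2*cos(1)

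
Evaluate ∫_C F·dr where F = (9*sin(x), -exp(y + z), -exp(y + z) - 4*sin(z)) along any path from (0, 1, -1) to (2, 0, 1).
-E - 9*cos(2) + 10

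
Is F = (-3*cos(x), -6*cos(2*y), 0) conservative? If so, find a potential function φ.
Yes, F is conservative. φ = -3*sin(x) - 3*sin(2*y)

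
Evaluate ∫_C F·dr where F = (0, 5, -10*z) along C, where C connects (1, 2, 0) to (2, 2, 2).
-20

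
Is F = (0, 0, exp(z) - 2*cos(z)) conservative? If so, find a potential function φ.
Yes, F is conservative. φ = exp(z) - 2*sin(z)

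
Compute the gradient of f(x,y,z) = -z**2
(0, 0, -2*z)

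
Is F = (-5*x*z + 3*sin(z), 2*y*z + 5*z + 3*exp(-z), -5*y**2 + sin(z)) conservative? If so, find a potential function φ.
No, ∇×F = (-12*y - 5 + 3*exp(-z), -5*x + 3*cos(z), 0) ≠ 0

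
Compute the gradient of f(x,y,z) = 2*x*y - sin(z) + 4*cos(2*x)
(2*y - 8*sin(2*x), 2*x, -cos(z))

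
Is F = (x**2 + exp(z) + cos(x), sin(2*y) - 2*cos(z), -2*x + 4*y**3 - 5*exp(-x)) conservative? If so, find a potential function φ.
No, ∇×F = (12*y**2 - 2*sin(z), exp(z) + 2 - 5*exp(-x), 0) ≠ 0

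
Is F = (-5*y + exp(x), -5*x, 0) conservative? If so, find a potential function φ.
Yes, F is conservative. φ = -5*x*y + exp(x)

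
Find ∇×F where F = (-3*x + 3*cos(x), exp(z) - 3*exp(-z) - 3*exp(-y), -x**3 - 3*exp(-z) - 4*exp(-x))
(-exp(z) - 3*exp(-z), 3*x**2 - 4*exp(-x), 0)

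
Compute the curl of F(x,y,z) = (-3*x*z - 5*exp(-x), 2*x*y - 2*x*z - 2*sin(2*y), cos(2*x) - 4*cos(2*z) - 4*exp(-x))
(2*x, -3*x + 2*sin(2*x) - 4*exp(-x), 2*y - 2*z)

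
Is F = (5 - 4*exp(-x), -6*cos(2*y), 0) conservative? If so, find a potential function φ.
Yes, F is conservative. φ = 5*x - 3*sin(2*y) + 4*exp(-x)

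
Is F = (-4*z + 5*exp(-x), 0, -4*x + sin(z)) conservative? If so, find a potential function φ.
Yes, F is conservative. φ = -4*x*z - cos(z) - 5*exp(-x)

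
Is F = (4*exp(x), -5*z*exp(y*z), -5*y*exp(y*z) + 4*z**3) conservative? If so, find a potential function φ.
Yes, F is conservative. φ = z**4 + 4*exp(x) - 5*exp(y*z)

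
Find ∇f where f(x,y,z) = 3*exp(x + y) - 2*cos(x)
(3*exp(x + y) + 2*sin(x), 3*exp(x + y), 0)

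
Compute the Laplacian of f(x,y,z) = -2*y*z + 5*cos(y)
-5*cos(y)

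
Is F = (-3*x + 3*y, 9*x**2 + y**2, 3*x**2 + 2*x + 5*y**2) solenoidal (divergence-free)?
No, ∇·F = 2*y - 3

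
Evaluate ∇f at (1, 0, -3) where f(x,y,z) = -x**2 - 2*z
(-2, 0, -2)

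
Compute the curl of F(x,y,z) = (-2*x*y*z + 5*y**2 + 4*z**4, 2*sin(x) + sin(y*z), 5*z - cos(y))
(-y*cos(y*z) + sin(y), -2*x*y + 16*z**3, 2*x*z - 10*y + 2*cos(x))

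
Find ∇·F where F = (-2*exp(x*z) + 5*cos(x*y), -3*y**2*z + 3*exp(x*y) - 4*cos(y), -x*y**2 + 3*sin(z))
3*x*exp(x*y) - 6*y*z - 5*y*sin(x*y) - 2*z*exp(x*z) + 4*sin(y) + 3*cos(z)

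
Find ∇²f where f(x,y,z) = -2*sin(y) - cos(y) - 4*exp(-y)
2*sin(y) + cos(y) - 4*exp(-y)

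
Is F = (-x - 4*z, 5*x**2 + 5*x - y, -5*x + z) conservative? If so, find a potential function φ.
No, ∇×F = (0, 1, 10*x + 5) ≠ 0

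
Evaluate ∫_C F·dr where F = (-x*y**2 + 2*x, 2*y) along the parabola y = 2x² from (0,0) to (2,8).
76/3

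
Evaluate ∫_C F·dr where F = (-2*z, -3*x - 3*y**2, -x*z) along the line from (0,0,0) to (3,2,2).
-27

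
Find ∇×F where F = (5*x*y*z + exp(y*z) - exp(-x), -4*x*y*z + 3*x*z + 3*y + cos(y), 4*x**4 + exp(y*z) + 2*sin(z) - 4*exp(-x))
(4*x*y - 3*x + z*exp(y*z), -16*x**3 + 5*x*y + y*exp(y*z) - 4*exp(-x), z*(-5*x - 4*y - exp(y*z) + 3))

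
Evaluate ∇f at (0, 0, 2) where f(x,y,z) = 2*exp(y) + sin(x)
(1, 2, 0)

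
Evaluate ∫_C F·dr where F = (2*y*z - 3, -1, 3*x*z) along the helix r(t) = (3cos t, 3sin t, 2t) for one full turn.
-36*pi**2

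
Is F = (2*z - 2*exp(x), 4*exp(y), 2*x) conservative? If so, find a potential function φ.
Yes, F is conservative. φ = 2*x*z - 2*exp(x) + 4*exp(y)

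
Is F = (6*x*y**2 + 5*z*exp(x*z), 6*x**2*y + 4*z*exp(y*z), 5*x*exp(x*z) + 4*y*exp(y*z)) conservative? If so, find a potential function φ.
Yes, F is conservative. φ = 3*x**2*y**2 + 5*exp(x*z) + 4*exp(y*z)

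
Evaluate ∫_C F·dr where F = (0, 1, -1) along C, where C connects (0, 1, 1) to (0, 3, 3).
0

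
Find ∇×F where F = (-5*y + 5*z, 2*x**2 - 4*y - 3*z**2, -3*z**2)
(6*z, 5, 4*x + 5)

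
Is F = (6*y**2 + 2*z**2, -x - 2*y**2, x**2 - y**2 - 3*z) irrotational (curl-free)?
No, ∇×F = (-2*y, -2*x + 4*z, -12*y - 1)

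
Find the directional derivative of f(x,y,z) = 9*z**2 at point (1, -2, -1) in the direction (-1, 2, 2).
-12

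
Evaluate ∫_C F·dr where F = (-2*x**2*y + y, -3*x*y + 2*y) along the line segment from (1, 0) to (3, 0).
0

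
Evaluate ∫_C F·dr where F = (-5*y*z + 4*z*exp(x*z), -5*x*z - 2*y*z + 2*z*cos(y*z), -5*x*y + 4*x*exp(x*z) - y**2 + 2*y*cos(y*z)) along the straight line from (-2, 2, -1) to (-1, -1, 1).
-4*exp(2) - 2*sin(1) + 4*exp(-1) + 2*sin(2) + 10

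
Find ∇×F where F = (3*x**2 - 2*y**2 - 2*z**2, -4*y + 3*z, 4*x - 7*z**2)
(-3, -4*z - 4, 4*y)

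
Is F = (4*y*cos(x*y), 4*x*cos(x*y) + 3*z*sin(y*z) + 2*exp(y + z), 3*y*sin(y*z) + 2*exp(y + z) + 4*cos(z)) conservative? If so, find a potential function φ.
Yes, F is conservative. φ = 2*exp(y + z) + 4*sin(z) + 4*sin(x*y) - 3*cos(y*z)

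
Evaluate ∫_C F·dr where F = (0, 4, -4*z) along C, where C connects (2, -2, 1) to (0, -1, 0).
6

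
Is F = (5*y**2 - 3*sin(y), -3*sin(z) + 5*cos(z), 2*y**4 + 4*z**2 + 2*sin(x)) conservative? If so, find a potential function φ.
No, ∇×F = (8*y**3 + 5*sin(z) + 3*cos(z), -2*cos(x), -10*y + 3*cos(y)) ≠ 0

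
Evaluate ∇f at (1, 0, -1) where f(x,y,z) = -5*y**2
(0, 0, 0)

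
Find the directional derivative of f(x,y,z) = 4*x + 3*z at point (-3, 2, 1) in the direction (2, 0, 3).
17*sqrt(13)/13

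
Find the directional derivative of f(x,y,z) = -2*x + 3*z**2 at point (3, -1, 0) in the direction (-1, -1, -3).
2*sqrt(11)/11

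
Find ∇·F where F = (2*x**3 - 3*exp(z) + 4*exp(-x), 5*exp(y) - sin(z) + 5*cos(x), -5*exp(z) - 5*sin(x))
6*x**2 + 5*exp(y) - 5*exp(z) - 4*exp(-x)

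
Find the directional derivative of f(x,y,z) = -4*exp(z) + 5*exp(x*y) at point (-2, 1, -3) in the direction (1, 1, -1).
sqrt(3)*(4 - 5*E)*exp(-3)/3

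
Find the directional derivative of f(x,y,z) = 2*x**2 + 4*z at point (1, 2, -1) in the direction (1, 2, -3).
-4*sqrt(14)/7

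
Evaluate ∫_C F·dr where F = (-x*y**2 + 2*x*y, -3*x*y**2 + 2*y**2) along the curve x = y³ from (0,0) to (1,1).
109/168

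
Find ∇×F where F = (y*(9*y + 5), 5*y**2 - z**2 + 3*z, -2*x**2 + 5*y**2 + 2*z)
(10*y + 2*z - 3, 4*x, -18*y - 5)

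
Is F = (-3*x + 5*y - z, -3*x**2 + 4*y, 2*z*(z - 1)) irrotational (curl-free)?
No, ∇×F = (0, -1, -6*x - 5)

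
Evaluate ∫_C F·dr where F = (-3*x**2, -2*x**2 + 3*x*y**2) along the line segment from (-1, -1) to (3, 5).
214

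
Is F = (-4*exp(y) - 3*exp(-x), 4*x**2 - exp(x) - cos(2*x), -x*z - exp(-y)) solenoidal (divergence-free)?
No, ∇·F = -x + 3*exp(-x)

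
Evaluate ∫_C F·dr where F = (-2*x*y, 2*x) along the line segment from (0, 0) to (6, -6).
108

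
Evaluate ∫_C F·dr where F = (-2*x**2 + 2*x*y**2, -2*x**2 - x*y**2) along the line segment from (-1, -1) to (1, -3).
8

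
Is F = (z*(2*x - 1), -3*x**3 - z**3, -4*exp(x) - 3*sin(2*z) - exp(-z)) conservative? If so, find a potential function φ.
No, ∇×F = (3*z**2, 2*x + 4*exp(x) - 1, -9*x**2) ≠ 0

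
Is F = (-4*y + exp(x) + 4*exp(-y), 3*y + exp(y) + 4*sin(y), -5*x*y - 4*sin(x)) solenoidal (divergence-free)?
No, ∇·F = exp(x) + exp(y) + 4*cos(y) + 3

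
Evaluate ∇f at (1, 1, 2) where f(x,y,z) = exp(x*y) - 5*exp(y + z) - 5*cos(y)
(E, -5*exp(3) + E + 5*sin(1), -5*exp(3))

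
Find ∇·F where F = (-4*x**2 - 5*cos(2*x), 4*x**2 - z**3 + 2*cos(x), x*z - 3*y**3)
-7*x + 10*sin(2*x)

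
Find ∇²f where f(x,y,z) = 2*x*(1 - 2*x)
-8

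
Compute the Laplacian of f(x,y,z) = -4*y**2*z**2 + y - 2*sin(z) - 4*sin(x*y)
4*x**2*sin(x*y) + 4*y**2*sin(x*y) - 8*y**2 - 8*z**2 + 2*sin(z)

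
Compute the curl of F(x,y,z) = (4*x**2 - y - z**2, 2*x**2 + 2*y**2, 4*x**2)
(0, -8*x - 2*z, 4*x + 1)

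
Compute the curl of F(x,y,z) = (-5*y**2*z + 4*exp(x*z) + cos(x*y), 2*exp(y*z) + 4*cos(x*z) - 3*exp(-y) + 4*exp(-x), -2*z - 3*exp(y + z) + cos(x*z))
(4*x*sin(x*z) - 2*y*exp(y*z) - 3*exp(y + z), 4*x*exp(x*z) - 5*y**2 + z*sin(x*z), x*sin(x*y) + 10*y*z - 4*z*sin(x*z) - 4*exp(-x))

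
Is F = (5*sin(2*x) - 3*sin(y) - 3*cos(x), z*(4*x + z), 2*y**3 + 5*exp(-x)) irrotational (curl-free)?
No, ∇×F = (-4*x + 6*y**2 - 2*z, 5*exp(-x), 4*z + 3*cos(y))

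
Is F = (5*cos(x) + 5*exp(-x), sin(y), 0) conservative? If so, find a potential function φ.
Yes, F is conservative. φ = 5*sin(x) - cos(y) - 5*exp(-x)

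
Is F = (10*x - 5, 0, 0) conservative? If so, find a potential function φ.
Yes, F is conservative. φ = 5*x*(x - 1)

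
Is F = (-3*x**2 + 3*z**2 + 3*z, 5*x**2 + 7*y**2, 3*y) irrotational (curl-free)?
No, ∇×F = (3, 6*z + 3, 10*x)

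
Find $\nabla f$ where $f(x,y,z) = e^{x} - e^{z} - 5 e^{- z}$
(exp(x), 0, -exp(z) + 5*exp(-z))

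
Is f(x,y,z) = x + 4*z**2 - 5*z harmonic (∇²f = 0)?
No, ∇²f = 8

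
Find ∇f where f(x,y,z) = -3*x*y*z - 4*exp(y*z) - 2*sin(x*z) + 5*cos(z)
(-z*(3*y + 2*cos(x*z)), z*(-3*x - 4*exp(y*z)), -3*x*y - 2*x*cos(x*z) - 4*y*exp(y*z) - 5*sin(z))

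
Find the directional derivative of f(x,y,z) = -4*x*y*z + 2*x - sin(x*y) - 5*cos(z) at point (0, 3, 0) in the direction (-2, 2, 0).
sqrt(2)/2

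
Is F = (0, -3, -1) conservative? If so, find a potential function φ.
Yes, F is conservative. φ = -3*y - z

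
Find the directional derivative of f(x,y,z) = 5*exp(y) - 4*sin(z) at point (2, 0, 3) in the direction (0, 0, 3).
-4*cos(3)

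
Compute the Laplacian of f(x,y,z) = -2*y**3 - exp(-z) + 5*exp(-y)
-12*y - exp(-z) + 5*exp(-y)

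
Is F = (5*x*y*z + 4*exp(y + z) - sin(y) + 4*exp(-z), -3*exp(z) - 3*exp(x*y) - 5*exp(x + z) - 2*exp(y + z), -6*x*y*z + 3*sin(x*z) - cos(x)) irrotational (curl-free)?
No, ∇×F = (-6*x*z + 3*exp(z) + 5*exp(x + z) + 2*exp(y + z), 5*x*y + 6*y*z - 3*z*cos(x*z) + 4*exp(y + z) - sin(x) - 4*exp(-z), -5*x*z - 3*y*exp(x*y) - 5*exp(x + z) - 4*exp(y + z) + cos(y))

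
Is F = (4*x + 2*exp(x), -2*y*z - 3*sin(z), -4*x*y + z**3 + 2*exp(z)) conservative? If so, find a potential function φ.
No, ∇×F = (-4*x + 2*y + 3*cos(z), 4*y, 0) ≠ 0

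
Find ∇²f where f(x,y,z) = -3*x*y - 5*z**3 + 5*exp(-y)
-30*z + 5*exp(-y)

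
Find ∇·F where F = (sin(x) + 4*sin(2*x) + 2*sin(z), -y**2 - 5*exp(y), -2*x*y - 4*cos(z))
-2*y - 5*exp(y) + 4*sin(z) + cos(x) + 8*cos(2*x)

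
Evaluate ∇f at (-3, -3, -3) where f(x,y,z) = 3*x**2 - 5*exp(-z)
(-18, 0, 5*exp(3))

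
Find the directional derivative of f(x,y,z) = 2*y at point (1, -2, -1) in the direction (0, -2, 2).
-sqrt(2)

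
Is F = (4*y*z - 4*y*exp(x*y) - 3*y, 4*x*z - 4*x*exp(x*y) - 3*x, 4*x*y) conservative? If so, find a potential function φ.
Yes, F is conservative. φ = 4*x*y*z - 3*x*y - 4*exp(x*y)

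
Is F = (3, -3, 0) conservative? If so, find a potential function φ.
Yes, F is conservative. φ = 3*x - 3*y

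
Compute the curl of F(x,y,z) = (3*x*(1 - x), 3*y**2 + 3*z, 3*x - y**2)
(-2*y - 3, -3, 0)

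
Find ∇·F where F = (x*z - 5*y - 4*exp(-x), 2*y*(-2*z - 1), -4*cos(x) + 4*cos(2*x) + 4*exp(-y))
-3*z - 2 + 4*exp(-x)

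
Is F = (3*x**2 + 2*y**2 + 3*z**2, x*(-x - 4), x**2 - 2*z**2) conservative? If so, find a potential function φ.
No, ∇×F = (0, -2*x + 6*z, -2*x - 4*y - 4) ≠ 0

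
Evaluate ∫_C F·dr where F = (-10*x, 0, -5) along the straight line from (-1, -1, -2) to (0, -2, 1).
-10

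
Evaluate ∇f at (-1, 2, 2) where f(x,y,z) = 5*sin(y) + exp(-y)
(0, 5*cos(2) - exp(-2), 0)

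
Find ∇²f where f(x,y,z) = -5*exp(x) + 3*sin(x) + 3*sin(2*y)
-5*exp(x) - 3*sin(x) - 12*sin(2*y)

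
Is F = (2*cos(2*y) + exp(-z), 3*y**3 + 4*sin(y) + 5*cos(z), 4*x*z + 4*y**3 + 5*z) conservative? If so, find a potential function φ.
No, ∇×F = (12*y**2 + 5*sin(z), -4*z - exp(-z), 4*sin(2*y)) ≠ 0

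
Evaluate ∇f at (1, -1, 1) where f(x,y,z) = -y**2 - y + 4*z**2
(0, 1, 8)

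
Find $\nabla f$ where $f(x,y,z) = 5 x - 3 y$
(5, -3, 0)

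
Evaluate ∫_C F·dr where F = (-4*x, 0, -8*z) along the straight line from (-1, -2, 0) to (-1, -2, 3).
-36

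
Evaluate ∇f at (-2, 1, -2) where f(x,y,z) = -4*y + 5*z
(0, -4, 5)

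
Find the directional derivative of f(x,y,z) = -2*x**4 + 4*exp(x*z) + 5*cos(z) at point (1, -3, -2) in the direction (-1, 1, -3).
sqrt(11)*(-15*exp(2)*sin(2) - 4 + 8*exp(2))*exp(-2)/11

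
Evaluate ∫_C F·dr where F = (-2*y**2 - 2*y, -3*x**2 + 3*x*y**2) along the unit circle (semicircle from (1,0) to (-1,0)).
8/3 + 11*pi/8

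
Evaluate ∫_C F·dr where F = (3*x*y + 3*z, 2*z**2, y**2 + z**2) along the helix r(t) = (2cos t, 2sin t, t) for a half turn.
pi*(-36 + pi**2)/3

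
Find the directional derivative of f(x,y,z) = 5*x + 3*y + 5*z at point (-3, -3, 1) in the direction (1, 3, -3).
-sqrt(19)/19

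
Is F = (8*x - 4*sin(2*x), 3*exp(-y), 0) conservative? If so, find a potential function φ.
Yes, F is conservative. φ = 4*x**2 + 2*cos(2*x) - 3*exp(-y)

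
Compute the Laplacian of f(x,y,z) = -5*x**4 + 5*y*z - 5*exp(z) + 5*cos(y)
-60*x**2 - 5*exp(z) - 5*cos(y)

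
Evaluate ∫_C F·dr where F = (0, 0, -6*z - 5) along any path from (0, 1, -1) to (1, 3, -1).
0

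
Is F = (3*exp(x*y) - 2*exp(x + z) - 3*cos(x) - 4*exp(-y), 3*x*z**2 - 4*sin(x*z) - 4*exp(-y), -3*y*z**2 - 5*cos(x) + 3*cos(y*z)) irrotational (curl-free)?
No, ∇×F = (-6*x*z + 4*x*cos(x*z) - 3*z**2 - 3*z*sin(y*z), -2*exp(x + z) - 5*sin(x), -3*x*exp(x*y) + 3*z**2 - 4*z*cos(x*z) - 4*exp(-y))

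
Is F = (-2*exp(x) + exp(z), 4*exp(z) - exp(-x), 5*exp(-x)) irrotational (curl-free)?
No, ∇×F = (-4*exp(z), exp(z) + 5*exp(-x), exp(-x))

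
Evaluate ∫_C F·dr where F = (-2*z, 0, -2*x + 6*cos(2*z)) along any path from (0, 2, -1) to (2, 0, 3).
-12 + 3*sin(6) + 3*sin(2)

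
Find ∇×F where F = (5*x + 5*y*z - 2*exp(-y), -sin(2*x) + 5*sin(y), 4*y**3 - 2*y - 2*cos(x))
(12*y**2 - 2, 5*y - 2*sin(x), -5*z - 2*cos(2*x) - 2*exp(-y))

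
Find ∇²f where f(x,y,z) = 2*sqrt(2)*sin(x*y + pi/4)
2*sqrt(2)*(-x**2 - y**2)*sin(x*y + pi/4)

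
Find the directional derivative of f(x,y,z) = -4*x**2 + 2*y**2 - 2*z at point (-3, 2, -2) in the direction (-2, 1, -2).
-12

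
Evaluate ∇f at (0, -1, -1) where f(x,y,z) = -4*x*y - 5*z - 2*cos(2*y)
(4, -4*sin(2), -5)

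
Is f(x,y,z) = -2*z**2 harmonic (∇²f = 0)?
No, ∇²f = -4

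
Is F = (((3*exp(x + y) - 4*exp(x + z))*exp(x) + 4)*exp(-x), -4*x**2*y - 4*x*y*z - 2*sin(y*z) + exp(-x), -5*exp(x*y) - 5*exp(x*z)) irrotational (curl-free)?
No, ∇×F = (4*x*y - 5*x*exp(x*y) + 2*y*cos(y*z), 5*y*exp(x*y) + 5*z*exp(x*z) - 4*exp(x + z), -8*x*y - 4*y*z - 3*exp(x + y) - exp(-x))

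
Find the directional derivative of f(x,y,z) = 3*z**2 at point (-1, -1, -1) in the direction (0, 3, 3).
-3*sqrt(2)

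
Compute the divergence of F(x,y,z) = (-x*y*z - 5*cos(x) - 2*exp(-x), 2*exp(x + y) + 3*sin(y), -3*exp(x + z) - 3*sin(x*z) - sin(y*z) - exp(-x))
((-3*x*cos(x*z) - y*z - y*cos(y*z) + 2*exp(x + y) - 3*exp(x + z) + 5*sin(x) + 3*cos(y))*exp(x) + 2)*exp(-x)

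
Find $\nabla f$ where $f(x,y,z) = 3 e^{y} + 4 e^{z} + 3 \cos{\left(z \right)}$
(0, 3*exp(y), 4*exp(z) - 3*sin(z))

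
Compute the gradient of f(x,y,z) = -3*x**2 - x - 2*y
(-6*x - 1, -2, 0)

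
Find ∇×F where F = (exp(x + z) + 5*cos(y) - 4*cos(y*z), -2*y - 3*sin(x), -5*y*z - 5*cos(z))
(-5*z, 4*y*sin(y*z) + exp(x + z), -4*z*sin(y*z) + 5*sin(y) - 3*cos(x))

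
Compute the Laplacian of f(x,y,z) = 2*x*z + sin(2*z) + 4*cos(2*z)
-4*sin(2*z) - 16*cos(2*z)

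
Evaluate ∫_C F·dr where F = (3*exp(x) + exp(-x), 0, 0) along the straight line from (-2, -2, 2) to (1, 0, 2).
(-3 - E + (E + 3)*exp(3))*exp(-2)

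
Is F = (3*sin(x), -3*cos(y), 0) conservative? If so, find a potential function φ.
Yes, F is conservative. φ = -3*sin(y) - 3*cos(x)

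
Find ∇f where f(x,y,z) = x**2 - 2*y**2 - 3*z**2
(2*x, -4*y, -6*z)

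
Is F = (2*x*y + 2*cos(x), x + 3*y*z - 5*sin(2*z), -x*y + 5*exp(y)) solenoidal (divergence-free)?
No, ∇·F = 2*y + 3*z - 2*sin(x)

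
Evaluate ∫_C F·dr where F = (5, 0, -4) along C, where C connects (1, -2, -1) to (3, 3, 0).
6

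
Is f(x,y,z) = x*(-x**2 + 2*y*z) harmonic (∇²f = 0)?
No, ∇²f = -6*x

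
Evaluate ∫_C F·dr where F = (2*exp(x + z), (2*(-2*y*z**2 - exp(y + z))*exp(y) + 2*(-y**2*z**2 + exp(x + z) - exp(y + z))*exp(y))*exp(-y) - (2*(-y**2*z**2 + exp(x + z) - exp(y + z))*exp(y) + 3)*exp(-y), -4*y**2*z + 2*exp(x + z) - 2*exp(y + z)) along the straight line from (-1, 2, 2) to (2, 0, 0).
-2*E - 3*exp(-2) + 2*exp(2) + 33 + 2*exp(4)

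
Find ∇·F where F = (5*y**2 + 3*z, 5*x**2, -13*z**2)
-26*z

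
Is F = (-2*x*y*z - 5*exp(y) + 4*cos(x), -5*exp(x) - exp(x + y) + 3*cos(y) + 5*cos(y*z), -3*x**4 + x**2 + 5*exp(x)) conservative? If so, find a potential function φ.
No, ∇×F = (5*y*sin(y*z), 12*x**3 - 2*x*y - 2*x - 5*exp(x), 2*x*z - 5*exp(x) + 5*exp(y) - exp(x + y)) ≠ 0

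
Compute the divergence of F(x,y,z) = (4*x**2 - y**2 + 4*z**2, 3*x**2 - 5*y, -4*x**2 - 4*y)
8*x - 5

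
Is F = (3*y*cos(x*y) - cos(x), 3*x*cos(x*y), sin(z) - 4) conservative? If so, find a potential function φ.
Yes, F is conservative. φ = -4*z - sin(x) + 3*sin(x*y) - cos(z)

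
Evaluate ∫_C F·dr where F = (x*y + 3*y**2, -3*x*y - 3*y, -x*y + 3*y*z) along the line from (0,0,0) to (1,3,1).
-21/2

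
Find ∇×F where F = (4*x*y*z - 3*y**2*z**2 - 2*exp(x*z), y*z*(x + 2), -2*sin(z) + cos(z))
(-y*(x + 2), 4*x*y - 2*x*exp(x*z) - 6*y**2*z, z*(-4*x + 6*y*z + y))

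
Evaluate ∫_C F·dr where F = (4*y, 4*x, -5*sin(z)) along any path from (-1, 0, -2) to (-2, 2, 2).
-16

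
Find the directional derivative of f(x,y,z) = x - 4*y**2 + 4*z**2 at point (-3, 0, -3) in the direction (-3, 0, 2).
-51*sqrt(13)/13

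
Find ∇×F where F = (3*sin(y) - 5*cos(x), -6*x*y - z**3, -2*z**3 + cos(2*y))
(3*z**2 - 2*sin(2*y), 0, -6*y - 3*cos(y))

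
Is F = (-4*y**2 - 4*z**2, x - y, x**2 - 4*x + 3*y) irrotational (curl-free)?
No, ∇×F = (3, -2*x - 8*z + 4, 8*y + 1)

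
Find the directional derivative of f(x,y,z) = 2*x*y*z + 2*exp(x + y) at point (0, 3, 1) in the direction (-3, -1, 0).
sqrt(10)*(-4*exp(3) - 9)/5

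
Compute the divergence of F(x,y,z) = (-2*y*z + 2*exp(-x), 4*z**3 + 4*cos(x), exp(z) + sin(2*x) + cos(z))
exp(z) - sin(z) - 2*exp(-x)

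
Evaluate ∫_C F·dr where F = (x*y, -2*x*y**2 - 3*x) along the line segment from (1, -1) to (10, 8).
-2646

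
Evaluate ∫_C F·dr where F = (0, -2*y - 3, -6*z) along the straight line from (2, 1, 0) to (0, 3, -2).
-26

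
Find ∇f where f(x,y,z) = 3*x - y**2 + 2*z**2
(3, -2*y, 4*z)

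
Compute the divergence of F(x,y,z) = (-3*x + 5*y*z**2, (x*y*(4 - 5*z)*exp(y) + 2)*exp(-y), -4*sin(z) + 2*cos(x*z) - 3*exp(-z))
-5*x*z - 2*x*sin(x*z) + 4*x - 4*cos(z) - 3 + 3*exp(-z) - 2*exp(-y)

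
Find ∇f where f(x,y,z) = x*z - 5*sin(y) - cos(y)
(z, sin(y) - 5*cos(y), x)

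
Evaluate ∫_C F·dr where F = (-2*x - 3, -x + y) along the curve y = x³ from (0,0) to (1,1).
-17/4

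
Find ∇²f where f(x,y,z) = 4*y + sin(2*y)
-4*sin(2*y)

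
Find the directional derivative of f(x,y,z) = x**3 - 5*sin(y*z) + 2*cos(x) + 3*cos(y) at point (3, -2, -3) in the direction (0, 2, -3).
6*sqrt(13)*sin(2)/13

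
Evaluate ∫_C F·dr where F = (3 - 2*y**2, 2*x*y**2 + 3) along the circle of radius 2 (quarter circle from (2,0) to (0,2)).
2*pi + 32/3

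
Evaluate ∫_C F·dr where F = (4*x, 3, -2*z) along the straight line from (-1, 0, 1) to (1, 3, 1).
9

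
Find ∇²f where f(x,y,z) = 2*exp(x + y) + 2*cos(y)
4*exp(x + y) - 2*cos(y)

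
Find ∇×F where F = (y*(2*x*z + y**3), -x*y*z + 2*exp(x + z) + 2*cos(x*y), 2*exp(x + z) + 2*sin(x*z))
(x*y - 2*exp(x + z), 2*x*y - 2*z*cos(x*z) - 2*exp(x + z), -2*x*z - 4*y**3 - y*z - 2*y*sin(x*y) + 2*exp(x + z))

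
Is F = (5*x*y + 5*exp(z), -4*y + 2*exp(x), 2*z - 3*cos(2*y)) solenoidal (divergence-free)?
No, ∇·F = 5*y - 2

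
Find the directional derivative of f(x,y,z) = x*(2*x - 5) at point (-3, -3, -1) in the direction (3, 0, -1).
-51*sqrt(10)/10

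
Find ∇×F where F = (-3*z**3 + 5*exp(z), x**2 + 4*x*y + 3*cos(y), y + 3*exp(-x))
(1, -9*z**2 + 5*exp(z) + 3*exp(-x), 2*x + 4*y)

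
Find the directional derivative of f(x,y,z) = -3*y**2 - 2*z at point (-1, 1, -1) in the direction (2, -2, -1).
14/3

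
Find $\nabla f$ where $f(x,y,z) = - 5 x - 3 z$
(-5, 0, -3)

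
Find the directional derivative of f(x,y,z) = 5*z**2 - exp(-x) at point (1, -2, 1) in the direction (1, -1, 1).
sqrt(3)*(1 + 10*E)*exp(-1)/3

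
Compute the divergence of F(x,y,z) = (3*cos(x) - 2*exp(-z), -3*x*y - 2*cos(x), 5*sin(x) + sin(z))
-3*x - 3*sin(x) + cos(z)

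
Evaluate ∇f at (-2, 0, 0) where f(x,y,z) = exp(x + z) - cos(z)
(exp(-2), 0, exp(-2))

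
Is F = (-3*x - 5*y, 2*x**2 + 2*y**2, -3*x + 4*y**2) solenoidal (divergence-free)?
No, ∇·F = 4*y - 3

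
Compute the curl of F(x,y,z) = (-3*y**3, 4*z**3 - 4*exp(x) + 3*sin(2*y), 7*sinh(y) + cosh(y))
(-12*z**2 + sinh(y) + 7*cosh(y), 0, 9*y**2 - 4*exp(x))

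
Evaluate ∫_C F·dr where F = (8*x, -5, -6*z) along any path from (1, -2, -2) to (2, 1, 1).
6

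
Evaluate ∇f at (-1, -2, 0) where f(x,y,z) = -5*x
(-5, 0, 0)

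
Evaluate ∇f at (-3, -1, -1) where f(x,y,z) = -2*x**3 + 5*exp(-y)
(-54, -5*E, 0)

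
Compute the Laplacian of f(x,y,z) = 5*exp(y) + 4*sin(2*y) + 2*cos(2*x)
5*exp(y) - 16*sin(2*y) - 8*cos(2*x)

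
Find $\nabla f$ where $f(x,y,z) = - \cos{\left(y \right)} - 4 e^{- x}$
(4*exp(-x), sin(y), 0)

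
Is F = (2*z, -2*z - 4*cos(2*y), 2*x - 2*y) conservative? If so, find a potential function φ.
Yes, F is conservative. φ = 2*x*z - 2*y*z - 2*sin(2*y)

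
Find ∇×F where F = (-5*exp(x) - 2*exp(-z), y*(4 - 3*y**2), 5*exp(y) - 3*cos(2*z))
(5*exp(y), 2*exp(-z), 0)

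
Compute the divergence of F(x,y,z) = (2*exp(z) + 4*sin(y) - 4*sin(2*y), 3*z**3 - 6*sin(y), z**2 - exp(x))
2*z - 6*cos(y)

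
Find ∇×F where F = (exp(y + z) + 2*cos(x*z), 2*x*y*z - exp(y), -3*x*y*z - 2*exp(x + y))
(-2*x*y - 3*x*z - 2*exp(x + y), -2*x*sin(x*z) + 3*y*z + 2*exp(x + y) + exp(y + z), 2*y*z - exp(y + z))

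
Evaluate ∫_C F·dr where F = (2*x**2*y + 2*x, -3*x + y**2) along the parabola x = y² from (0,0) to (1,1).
19/21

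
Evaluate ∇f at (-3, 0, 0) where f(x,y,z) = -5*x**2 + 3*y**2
(30, 0, 0)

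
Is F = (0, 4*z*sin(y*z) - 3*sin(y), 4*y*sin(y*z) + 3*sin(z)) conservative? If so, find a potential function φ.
Yes, F is conservative. φ = 3*cos(y) - 3*cos(z) - 4*cos(y*z)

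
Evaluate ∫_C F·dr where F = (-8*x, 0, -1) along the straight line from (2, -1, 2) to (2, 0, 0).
2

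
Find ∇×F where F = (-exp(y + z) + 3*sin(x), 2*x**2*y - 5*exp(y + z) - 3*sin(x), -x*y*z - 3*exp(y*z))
(-x*z - 3*z*exp(y*z) + 5*exp(y + z), y*z - exp(y + z), 4*x*y + exp(y + z) - 3*cos(x))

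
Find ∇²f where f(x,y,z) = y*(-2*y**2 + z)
-12*y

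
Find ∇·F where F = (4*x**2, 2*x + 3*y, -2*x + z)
8*x + 4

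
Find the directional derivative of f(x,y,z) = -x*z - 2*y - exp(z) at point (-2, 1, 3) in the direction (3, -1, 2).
sqrt(14)*(-2*exp(3) - 3)/14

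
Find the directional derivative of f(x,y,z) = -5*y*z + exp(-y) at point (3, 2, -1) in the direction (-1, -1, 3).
sqrt(11)*(1 - 35*exp(2))*exp(-2)/11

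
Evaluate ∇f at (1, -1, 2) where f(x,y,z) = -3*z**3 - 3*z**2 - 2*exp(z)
(0, 0, -48 - 2*exp(2))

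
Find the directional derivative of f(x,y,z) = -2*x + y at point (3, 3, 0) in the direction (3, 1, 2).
-5*sqrt(14)/14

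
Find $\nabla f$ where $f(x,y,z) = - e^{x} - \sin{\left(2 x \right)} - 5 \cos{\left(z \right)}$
(-exp(x) - 2*cos(2*x), 0, 5*sin(z))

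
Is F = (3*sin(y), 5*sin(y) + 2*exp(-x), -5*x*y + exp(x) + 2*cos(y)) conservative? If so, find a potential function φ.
No, ∇×F = (-5*x - 2*sin(y), 5*y - exp(x), -3*cos(y) - 2*exp(-x)) ≠ 0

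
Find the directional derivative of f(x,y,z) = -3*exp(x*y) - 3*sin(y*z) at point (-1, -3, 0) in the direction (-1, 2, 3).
3*sqrt(14)*(9 - exp(3))/14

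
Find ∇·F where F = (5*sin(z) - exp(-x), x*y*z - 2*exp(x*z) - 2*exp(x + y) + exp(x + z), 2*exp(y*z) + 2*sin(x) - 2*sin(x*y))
x*z + 2*y*exp(y*z) - 2*exp(x + y) + exp(-x)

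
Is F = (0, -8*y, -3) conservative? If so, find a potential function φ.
Yes, F is conservative. φ = -4*y**2 - 3*z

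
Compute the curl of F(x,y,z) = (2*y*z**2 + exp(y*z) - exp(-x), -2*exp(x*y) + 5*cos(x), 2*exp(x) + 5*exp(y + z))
(5*exp(y + z), 4*y*z + y*exp(y*z) - 2*exp(x), -2*y*exp(x*y) - 2*z**2 - z*exp(y*z) - 5*sin(x))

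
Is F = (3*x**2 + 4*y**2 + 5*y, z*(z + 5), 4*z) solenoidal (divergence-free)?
No, ∇·F = 6*x + 4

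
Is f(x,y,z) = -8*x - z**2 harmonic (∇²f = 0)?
No, ∇²f = -2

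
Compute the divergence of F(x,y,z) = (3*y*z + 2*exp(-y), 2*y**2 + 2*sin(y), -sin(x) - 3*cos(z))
4*y + 3*sin(z) + 2*cos(y)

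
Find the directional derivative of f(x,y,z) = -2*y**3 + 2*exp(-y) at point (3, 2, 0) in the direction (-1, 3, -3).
6*sqrt(19)*(-12*exp(2) - 1)*exp(-2)/19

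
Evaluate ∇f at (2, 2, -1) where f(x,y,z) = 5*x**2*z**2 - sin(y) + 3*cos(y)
(20, -3*sin(2) - cos(2), -40)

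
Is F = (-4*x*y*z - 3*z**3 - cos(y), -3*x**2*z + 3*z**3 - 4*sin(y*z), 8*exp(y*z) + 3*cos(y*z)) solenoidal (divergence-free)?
No, ∇·F = -4*y*z + 8*y*exp(y*z) - 3*y*sin(y*z) - 4*z*cos(y*z)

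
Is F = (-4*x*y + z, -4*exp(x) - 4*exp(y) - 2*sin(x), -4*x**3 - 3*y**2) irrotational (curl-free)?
No, ∇×F = (-6*y, 12*x**2 + 1, 4*x - 4*exp(x) - 2*cos(x))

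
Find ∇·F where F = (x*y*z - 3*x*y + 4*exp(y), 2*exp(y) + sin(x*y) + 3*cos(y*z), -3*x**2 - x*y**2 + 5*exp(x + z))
x*cos(x*y) + y*z - 3*y - 3*z*sin(y*z) + 2*exp(y) + 5*exp(x + z)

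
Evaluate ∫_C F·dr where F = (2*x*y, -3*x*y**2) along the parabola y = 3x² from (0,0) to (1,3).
-303/14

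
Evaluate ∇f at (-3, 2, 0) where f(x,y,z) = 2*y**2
(0, 8, 0)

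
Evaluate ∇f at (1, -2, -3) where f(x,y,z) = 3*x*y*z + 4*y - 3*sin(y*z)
(18, -5 + 9*cos(6), -6 + 6*cos(6))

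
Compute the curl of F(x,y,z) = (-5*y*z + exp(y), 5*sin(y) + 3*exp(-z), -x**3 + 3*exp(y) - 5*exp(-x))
(3*exp(y) + 3*exp(-z), 3*x**2 - 5*y - 5*exp(-x), 5*z - exp(y))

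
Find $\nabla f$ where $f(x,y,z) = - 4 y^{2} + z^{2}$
(0, -8*y, 2*z)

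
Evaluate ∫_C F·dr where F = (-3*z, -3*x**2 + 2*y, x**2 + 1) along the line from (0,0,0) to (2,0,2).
-4/3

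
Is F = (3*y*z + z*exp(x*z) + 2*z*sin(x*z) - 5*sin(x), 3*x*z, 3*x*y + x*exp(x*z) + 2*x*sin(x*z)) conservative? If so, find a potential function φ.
Yes, F is conservative. φ = 3*x*y*z + exp(x*z) + 5*cos(x) - 2*cos(x*z)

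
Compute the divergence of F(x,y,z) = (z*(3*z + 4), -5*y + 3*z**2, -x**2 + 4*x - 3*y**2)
-5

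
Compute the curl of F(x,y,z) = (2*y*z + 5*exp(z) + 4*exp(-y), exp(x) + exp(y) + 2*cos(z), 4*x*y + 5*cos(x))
(4*x + 2*sin(z), -2*y + 5*exp(z) + 5*sin(x), -2*z + exp(x) + 4*exp(-y))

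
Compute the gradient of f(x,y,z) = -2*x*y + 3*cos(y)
(-2*y, -2*x - 3*sin(y), 0)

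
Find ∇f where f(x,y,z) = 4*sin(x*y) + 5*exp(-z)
(4*y*cos(x*y), 4*x*cos(x*y), -5*exp(-z))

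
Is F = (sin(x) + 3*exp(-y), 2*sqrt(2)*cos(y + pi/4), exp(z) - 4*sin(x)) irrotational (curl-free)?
No, ∇×F = (0, 4*cos(x), 3*exp(-y))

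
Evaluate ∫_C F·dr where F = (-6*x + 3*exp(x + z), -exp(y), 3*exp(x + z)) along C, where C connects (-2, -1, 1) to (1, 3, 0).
-exp(3) - 2*exp(-1) + 3*E + 9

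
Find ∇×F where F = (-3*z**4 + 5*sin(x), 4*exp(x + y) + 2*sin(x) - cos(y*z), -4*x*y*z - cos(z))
(-4*x*z - y*sin(y*z), 4*z*(y - 3*z**2), 4*exp(x + y) + 2*cos(x))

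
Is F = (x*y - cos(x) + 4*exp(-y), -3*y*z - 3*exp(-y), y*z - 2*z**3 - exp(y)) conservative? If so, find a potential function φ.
No, ∇×F = (3*y + z - exp(y), 0, -x + 4*exp(-y)) ≠ 0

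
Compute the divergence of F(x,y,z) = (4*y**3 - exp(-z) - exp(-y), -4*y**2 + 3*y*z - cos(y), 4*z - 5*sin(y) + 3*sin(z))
-8*y + 3*z + sin(y) + 3*cos(z) + 4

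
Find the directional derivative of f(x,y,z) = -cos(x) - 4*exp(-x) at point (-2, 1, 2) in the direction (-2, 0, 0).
-4*exp(2) + sin(2)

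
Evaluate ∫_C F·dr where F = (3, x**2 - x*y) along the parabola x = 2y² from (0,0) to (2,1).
63/10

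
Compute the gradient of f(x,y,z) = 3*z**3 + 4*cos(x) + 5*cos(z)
(-4*sin(x), 0, 9*z**2 - 5*sin(z))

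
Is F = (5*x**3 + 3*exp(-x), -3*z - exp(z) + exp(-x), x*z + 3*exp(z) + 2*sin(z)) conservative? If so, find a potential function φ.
No, ∇×F = (exp(z) + 3, -z, -exp(-x)) ≠ 0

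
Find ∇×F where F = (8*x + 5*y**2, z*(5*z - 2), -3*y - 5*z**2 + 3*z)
(-10*z - 1, 0, -10*y)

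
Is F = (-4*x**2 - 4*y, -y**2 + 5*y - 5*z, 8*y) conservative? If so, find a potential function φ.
No, ∇×F = (13, 0, 4) ≠ 0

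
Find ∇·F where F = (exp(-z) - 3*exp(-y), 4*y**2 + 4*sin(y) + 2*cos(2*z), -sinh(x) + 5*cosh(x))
8*y + 4*cos(y)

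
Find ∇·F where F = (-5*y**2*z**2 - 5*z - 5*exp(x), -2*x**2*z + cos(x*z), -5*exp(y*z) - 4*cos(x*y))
-5*y*exp(y*z) - 5*exp(x)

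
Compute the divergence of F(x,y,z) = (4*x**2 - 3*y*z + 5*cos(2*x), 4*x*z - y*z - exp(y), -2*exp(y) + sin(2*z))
8*x - z - exp(y) - 10*sin(2*x) + 2*cos(2*z)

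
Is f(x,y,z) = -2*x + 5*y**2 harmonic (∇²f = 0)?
No, ∇²f = 10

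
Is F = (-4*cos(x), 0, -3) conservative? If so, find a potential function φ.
Yes, F is conservative. φ = -3*z - 4*sin(x)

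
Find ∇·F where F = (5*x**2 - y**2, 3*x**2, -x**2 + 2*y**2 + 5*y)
10*x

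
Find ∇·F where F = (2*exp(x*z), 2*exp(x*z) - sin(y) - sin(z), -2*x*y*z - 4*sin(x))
-2*x*y + 2*z*exp(x*z) - cos(y)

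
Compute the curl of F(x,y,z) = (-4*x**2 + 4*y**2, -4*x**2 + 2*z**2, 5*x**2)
(-4*z, -10*x, -8*x - 8*y)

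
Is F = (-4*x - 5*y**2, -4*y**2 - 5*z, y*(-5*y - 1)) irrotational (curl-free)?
No, ∇×F = (4 - 10*y, 0, 10*y)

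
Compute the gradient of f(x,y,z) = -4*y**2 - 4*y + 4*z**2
(0, -8*y - 4, 8*z)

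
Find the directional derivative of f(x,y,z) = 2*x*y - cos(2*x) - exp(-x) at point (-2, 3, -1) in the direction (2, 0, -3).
2*sqrt(13)*(-2*sin(4) + 6 + exp(2))/13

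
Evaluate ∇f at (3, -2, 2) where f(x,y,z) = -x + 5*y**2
(-1, -20, 0)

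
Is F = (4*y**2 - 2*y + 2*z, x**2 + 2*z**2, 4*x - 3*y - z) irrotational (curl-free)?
No, ∇×F = (-4*z - 3, -2, 2*x - 8*y + 2)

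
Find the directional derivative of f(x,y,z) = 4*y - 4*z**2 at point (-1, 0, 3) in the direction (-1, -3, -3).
60*sqrt(19)/19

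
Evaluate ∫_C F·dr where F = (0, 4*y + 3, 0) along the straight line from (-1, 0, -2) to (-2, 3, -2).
27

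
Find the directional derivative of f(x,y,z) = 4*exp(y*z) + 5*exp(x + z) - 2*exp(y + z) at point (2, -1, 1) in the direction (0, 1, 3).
sqrt(10)*(-8*E - 8 + 15*exp(4))*exp(-1)/10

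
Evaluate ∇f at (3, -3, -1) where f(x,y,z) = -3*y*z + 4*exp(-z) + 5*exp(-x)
(-5*exp(-3), 3, 9 - 4*E)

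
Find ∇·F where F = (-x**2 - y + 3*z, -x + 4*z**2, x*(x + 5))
-2*x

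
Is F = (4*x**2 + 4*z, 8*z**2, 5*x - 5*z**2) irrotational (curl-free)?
No, ∇×F = (-16*z, -1, 0)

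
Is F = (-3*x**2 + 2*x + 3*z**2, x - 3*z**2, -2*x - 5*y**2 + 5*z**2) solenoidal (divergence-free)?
No, ∇·F = -6*x + 10*z + 2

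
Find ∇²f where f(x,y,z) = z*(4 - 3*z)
-6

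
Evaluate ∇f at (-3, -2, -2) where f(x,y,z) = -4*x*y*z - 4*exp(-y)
(-16, -24 + 4*exp(2), -24)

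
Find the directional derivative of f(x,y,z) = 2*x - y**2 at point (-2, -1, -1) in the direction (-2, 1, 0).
-2*sqrt(5)/5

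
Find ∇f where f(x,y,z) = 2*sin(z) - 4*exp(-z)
(0, 0, 2*cos(z) + 4*exp(-z))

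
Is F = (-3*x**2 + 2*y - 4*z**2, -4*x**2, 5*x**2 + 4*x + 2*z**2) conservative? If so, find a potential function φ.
No, ∇×F = (0, -10*x - 8*z - 4, -8*x - 2) ≠ 0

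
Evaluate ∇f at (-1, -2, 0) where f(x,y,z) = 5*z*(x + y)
(0, 0, -15)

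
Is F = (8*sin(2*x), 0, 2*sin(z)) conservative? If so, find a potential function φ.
Yes, F is conservative. φ = -4*cos(2*x) - 2*cos(z)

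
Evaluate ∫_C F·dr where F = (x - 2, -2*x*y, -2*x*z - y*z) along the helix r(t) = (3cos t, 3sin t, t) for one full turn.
6*pi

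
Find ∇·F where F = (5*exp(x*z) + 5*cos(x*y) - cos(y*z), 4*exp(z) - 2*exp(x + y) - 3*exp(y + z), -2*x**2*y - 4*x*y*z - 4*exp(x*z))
-4*x*y - 4*x*exp(x*z) - 5*y*sin(x*y) + 5*z*exp(x*z) - 2*exp(x + y) - 3*exp(y + z)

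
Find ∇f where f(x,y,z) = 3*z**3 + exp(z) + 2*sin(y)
(0, 2*cos(y), 9*z**2 + exp(z))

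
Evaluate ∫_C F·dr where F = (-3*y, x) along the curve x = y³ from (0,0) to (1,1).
-2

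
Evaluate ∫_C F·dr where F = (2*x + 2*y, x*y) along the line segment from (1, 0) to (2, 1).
29/6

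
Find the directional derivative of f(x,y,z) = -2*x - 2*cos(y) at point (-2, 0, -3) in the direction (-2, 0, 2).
sqrt(2)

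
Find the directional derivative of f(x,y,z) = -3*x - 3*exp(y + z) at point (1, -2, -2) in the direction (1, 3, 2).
3*sqrt(14)*(-exp(4) - 5)*exp(-4)/14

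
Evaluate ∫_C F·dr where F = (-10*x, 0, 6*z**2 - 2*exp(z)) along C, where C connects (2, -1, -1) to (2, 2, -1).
0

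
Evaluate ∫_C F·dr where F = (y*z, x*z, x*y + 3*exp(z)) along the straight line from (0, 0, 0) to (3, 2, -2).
-15 + 3*exp(-2)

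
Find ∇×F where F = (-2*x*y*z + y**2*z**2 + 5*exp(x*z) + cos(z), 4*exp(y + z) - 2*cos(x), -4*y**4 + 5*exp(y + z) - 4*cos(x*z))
(-16*y**3 + exp(y + z), -2*x*y + 5*x*exp(x*z) + 2*y**2*z - 4*z*sin(x*z) - sin(z), 2*x*z - 2*y*z**2 + 2*sin(x))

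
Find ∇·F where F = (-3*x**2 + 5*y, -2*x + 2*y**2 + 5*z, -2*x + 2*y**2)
-6*x + 4*y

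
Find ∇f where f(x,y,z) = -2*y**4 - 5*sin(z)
(0, -8*y**3, -5*cos(z))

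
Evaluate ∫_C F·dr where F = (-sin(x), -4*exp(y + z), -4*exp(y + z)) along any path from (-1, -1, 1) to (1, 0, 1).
4 - 4*E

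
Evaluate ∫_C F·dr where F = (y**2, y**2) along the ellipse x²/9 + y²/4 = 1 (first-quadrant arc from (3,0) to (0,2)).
-16/3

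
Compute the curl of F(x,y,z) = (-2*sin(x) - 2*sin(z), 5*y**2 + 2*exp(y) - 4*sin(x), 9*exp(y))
(9*exp(y), -2*cos(z), -4*cos(x))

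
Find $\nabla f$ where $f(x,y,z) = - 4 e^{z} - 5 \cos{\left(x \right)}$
(5*sin(x), 0, -4*exp(z))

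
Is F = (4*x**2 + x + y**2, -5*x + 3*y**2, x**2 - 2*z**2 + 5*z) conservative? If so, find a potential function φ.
No, ∇×F = (0, -2*x, -2*y - 5) ≠ 0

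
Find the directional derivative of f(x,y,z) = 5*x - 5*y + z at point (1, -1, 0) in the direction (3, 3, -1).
-sqrt(19)/19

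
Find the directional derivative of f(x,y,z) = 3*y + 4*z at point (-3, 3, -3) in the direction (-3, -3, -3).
-7*sqrt(3)/3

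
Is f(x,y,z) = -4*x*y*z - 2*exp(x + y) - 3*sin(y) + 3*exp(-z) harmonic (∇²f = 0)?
No, ∇²f = -4*exp(x + y) + 3*sin(y) + 3*exp(-z)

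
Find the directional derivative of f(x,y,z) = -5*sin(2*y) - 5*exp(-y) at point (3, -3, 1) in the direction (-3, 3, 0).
5*sqrt(2)*(-2*cos(6) + exp(3))/2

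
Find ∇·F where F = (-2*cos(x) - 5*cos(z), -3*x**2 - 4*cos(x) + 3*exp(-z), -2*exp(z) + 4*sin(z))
-2*exp(z) + 2*sin(x) + 4*cos(z)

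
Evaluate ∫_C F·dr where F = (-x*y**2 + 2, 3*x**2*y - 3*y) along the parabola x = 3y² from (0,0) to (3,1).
6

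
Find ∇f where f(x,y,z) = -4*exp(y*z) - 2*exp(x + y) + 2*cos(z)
(-2*exp(x + y), -4*z*exp(y*z) - 2*exp(x + y), -4*y*exp(y*z) - 2*sin(z))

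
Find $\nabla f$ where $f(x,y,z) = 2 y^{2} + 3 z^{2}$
(0, 4*y, 6*z)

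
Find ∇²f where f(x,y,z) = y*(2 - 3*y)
-6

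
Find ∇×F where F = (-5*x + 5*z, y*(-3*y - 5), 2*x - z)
(0, 3, 0)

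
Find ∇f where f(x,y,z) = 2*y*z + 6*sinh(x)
(6*cosh(x), 2*z, 2*y)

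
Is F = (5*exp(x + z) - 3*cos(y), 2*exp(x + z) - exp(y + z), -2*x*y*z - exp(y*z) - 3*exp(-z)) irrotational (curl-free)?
No, ∇×F = (-2*x*z - z*exp(y*z) - 2*exp(x + z) + exp(y + z), 2*y*z + 5*exp(x + z), 2*exp(x + z) - 3*sin(y))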